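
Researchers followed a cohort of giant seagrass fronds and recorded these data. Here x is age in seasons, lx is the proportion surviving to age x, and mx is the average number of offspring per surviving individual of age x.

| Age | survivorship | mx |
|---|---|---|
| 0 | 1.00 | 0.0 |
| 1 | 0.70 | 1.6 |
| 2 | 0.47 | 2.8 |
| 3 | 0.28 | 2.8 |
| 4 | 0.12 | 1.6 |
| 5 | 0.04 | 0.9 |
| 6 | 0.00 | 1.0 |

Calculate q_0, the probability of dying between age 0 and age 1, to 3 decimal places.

q_0 = (l_0 − l_1) / l_0 = (1 − 0.7) / 1
     = 0.3 / 1 = 0.3 → 0.300

0.300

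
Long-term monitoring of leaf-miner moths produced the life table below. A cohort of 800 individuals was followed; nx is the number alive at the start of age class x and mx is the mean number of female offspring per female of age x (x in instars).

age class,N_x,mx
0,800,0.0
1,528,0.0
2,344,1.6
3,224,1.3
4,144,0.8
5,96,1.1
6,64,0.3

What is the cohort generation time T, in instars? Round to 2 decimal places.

lx = nx/n0 = nx/800: 1, 0.66, 0.43, 0.28, 0.18, 0.12, 0.08
lx·mx: 0, 0, 0.688, 0.364, 0.144, 0.132, 0.024 → R0 = 1.352
x·lx·mx: 0, 0, 1.376, 1.092, 0.576, 0.66, 0.144 → Σ = 3.848
T = 3.848 / 1.352 = 2.846154… → 2.85

2.85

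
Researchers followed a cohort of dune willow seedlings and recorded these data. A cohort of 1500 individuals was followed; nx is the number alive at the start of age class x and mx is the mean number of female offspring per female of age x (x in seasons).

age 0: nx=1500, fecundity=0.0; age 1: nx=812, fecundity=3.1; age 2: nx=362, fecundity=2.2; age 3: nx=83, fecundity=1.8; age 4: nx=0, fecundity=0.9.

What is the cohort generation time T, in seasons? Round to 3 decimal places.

1.316

lx = nx/n0 = nx/1500: 1, 0.54133…, 0.24133…, 0.05533…, 0
lx·mx: 0, 1.678133…, 0.530933…, 0.0996…, 0 → R0 = 2.308667…
x·lx·mx: 0, 1.678133…, 1.061867…, 0.2988…, 0 → Σ = 3.0388…
T = 3.0388… / 2.308667… = 1.316258… → 1.316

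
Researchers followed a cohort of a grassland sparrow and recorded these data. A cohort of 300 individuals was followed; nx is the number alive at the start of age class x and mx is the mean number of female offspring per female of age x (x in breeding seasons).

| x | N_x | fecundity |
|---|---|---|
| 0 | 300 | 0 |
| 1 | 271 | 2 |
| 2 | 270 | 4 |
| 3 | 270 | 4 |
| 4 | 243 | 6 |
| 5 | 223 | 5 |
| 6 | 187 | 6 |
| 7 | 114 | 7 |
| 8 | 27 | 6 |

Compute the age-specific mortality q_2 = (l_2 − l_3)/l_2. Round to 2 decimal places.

lx = nx/n0 = nx/300: 1, 0.90333…, 0.9, 0.9, 0.81, 0.74333…, 0.62333…, 0.38, 0.09
q_2 = (l_2 − l_3) / l_2 = (0.9 − 0.9) / 0.9
     = 0 / 0.9 = 0 → 0.00

0.00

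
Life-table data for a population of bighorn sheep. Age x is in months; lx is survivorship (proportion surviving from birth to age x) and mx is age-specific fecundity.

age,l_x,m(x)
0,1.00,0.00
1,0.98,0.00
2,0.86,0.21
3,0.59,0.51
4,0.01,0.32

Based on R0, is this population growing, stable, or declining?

R0 = Σ lx·mx = 0 + 0 + 0.1806 + 0.3009 + 0.0032 = 0.4847
R0 < 1, so the population is declining.

declining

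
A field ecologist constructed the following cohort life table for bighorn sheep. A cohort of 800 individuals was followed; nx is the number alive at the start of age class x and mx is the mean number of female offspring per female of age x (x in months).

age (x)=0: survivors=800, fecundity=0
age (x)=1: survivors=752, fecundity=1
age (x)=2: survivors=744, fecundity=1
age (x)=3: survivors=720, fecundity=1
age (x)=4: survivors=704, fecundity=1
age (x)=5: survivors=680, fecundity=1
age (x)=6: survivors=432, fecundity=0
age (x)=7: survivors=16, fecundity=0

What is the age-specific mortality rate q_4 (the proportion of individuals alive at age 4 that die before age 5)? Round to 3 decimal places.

lx = nx/n0 = nx/800: 1, 0.94, 0.93, 0.9, 0.88, 0.85, 0.54, 0.02
q_4 = (l_4 − l_5) / l_4 = (0.88 − 0.85) / 0.88
     = 0.03 / 0.88 = 0.034091… → 0.034

0.034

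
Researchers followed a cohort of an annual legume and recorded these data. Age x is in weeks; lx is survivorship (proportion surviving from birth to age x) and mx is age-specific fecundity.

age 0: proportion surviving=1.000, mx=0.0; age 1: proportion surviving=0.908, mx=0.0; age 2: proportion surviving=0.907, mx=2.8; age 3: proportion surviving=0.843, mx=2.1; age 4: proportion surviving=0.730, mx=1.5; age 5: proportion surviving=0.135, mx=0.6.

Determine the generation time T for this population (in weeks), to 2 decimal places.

2.77

lx·mx: 0, 0, 2.5396, 1.7703, 1.095, 0.081 → R0 = 5.4859
x·lx·mx: 0, 0, 5.0792, 5.3109, 4.38, 0.405 → Σ = 15.1751
T = 15.1751 / 5.4859 = 2.766201… → 2.77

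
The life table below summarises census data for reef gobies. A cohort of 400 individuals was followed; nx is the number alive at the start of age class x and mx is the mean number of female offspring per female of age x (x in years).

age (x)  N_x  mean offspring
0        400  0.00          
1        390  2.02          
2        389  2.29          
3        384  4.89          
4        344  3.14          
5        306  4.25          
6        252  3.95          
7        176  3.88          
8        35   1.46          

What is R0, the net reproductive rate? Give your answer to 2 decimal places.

19.17

lx = nx/n0 = nx/400: 1, 0.975, 0.9725, 0.96, 0.86, 0.765, 0.63, 0.44, 0.0875
lx·mx by age: 0, 1.9695, 2.227025, 4.6944, 2.7004, 3.25125, 2.4885, 1.7072, 0.12775
R0 = Σ lx·mx = 19.166025 → 19.17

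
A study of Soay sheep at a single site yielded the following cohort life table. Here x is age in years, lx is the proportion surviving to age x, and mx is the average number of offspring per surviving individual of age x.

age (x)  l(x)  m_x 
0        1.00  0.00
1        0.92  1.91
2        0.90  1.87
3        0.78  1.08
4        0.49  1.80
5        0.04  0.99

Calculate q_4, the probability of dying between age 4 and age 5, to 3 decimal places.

q_4 = (l_4 − l_5) / l_4 = (0.49 − 0.04) / 0.49
     = 0.45 / 0.49 = 0.918367… → 0.918

0.918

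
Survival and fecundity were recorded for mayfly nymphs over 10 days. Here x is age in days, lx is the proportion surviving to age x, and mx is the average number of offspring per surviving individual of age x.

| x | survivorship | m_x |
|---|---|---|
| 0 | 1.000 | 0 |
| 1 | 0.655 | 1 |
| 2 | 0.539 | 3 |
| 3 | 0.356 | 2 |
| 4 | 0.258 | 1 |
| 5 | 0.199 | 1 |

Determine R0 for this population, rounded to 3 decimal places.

lx·mx by age: 0, 0.655, 1.617, 0.712, 0.258, 0.199
R0 = Σ lx·mx = 3.441 → 3.441

3.441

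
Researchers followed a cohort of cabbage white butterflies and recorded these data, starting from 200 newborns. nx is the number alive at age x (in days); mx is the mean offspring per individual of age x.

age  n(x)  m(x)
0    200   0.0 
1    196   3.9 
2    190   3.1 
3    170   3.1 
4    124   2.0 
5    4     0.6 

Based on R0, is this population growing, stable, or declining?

lx = nx/n0 = nx/200: 1, 0.98, 0.95, 0.85, 0.62, 0.02
R0 = Σ lx·mx = 0 + 3.822 + 2.945 + 2.635 + 1.24 + 0.012 = 10.654
R0 > 1, so the population is growing.

growing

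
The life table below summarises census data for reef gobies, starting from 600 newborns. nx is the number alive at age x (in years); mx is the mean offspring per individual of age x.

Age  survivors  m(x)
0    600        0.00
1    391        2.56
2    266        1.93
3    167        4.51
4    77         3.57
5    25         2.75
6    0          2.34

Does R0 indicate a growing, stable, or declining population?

growing

lx = nx/n0 = nx/600: 1, 0.65167…, 0.44333…, 0.27833…, 0.12833…, 0.04167…, 0
R0 = Σ lx·mx = 0 + 1.668267… + 0.855633… + 1.255283… + 0.45815… + 0.114583… + 0 = 4.351917…
R0 > 1, so the population is growing.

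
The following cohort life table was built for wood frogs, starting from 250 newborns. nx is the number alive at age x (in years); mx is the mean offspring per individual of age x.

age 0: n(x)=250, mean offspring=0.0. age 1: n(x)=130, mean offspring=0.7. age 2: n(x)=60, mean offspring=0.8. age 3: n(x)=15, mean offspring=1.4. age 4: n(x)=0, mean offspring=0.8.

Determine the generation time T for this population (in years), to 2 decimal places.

lx = nx/n0 = nx/250: 1, 0.52, 0.24, 0.06, 0
lx·mx: 0, 0.364, 0.192, 0.084, 0 → R0 = 0.64
x·lx·mx: 0, 0.364, 0.384, 0.252, 0 → Σ = 1
T = 1 / 0.64 = 1.5625 → 1.56

1.56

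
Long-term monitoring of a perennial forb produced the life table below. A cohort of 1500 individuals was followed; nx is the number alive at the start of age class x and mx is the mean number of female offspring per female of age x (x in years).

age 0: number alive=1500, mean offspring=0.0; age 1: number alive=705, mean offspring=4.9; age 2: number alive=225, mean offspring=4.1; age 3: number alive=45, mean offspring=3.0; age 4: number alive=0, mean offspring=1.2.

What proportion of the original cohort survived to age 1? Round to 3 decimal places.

l_1 = n_1/n_0 = 705/1500 = 0.47 → 0.470

0.470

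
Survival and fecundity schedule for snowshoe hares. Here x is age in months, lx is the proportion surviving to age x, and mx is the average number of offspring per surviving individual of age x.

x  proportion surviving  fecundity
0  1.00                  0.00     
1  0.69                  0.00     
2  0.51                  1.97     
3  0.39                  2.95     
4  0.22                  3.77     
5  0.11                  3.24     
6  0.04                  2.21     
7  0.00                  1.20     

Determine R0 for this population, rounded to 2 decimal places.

lx·mx by age: 0, 0, 1.0047, 1.1505, 0.8294, 0.3564, 0.0884, 0
R0 = Σ lx·mx = 3.4294 → 3.43

3.43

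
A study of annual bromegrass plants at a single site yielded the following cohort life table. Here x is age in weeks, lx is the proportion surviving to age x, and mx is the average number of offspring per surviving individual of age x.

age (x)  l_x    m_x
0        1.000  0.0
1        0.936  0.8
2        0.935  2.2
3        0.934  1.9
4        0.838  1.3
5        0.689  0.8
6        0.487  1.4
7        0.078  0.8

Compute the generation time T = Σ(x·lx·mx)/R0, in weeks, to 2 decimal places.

3.13

lx·mx: 0, 0.7488, 2.057, 1.7746, 1.0894, 0.5512, 0.6818, 0.0624 → R0 = 6.9652
x·lx·mx: 0, 0.7488, 4.114, 5.3238, 4.3576, 2.756, 4.0908, 0.4368 → Σ = 21.8278
T = 21.8278 / 6.9652 = 3.133837… → 3.13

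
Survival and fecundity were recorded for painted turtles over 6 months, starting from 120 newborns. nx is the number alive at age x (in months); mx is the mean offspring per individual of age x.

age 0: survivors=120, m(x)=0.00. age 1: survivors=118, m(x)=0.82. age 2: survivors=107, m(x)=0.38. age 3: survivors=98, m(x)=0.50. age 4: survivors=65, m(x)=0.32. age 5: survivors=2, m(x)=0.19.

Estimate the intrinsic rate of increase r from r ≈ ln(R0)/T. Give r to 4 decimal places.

0.2774

lx = nx/n0 = nx/120: 1, 0.98333…, 0.89167…, 0.81667…, 0.54167…, 0.01667…
R0 = Σ lx·mx = 0 + 0.80633… + 0.33883… + 0.40833… + 0.17333… + 0.00317… = 1.73…
Σ x·lx·mx = 3.418167…; T = 3.418167…/1.73… = 1.97582…
r ≈ ln(R0)/T = ln(1.73…)/1.97582… = 0.277415… → 0.2774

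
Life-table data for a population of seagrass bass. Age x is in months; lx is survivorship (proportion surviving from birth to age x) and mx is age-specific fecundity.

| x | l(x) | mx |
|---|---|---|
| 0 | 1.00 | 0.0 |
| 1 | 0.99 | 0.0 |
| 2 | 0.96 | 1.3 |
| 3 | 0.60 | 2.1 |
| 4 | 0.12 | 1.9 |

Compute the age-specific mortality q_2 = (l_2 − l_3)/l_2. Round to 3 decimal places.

q_2 = (l_2 − l_3) / l_2 = (0.96 − 0.6) / 0.96
     = 0.36 / 0.96 = 0.375 → 0.375

0.375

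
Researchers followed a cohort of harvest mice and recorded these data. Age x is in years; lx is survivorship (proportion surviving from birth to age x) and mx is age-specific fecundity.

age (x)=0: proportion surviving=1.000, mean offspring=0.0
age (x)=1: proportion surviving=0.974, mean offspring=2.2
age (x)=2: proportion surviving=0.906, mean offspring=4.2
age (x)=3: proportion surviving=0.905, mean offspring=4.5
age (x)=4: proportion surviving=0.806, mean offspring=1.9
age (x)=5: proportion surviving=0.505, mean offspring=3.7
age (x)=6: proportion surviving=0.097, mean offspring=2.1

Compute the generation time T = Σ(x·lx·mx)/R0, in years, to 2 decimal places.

2.84

lx·mx: 0, 2.1428, 3.8052, 4.0725, 1.5314, 1.8685, 0.2037 → R0 = 13.6241
x·lx·mx: 0, 2.1428, 7.6104, 12.2175, 6.1256, 9.3425, 1.2222 → Σ = 38.661
T = 38.661 / 13.6241 = 2.837692… → 2.84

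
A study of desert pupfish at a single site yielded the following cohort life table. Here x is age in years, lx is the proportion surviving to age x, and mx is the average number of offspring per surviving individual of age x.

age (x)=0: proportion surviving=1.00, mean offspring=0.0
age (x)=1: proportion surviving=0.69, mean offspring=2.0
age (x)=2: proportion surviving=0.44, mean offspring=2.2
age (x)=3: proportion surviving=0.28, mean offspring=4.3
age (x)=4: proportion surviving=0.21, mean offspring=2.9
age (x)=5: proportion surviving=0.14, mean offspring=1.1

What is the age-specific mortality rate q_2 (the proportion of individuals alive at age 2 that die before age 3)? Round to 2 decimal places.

0.36

q_2 = (l_2 − l_3) / l_2 = (0.44 − 0.28) / 0.44
     = 0.16 / 0.44 = 0.363636… → 0.36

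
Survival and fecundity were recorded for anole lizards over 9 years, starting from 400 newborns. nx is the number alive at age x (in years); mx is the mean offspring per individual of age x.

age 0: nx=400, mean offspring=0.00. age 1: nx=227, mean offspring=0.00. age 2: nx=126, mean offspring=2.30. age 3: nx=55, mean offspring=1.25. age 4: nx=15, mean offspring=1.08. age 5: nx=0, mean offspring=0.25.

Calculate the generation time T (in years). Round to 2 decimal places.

lx = nx/n0 = nx/400: 1, 0.5675, 0.315, 0.1375, 0.0375, 0
lx·mx: 0, 0, 0.7245, 0.171875, 0.0405, 0 → R0 = 0.936875
x·lx·mx: 0, 0, 1.449, 0.515625, 0.162, 0 → Σ = 2.126625
T = 2.126625 / 0.936875 = 2.269913… → 2.27

2.27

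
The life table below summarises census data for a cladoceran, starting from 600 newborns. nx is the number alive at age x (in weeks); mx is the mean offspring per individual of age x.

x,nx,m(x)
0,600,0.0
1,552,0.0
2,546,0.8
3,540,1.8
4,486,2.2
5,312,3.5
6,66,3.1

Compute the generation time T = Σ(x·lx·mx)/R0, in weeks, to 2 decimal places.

3.91

lx = nx/n0 = nx/600: 1, 0.92, 0.91, 0.9, 0.81, 0.52, 0.11
lx·mx: 0, 0, 0.728, 1.62, 1.782, 1.82, 0.341 → R0 = 6.291
x·lx·mx: 0, 0, 1.456, 4.86, 7.128, 9.1, 2.046 → Σ = 24.59
T = 24.59 / 6.291 = 3.908759… → 3.91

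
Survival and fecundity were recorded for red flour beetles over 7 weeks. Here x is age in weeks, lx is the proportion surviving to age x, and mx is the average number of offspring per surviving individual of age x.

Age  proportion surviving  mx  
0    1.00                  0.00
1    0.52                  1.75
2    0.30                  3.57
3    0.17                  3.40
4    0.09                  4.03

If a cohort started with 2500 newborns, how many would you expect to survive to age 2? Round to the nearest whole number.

750

Expected survivors = N0 · l_2 = 2500 × 0.30 = 750 → 750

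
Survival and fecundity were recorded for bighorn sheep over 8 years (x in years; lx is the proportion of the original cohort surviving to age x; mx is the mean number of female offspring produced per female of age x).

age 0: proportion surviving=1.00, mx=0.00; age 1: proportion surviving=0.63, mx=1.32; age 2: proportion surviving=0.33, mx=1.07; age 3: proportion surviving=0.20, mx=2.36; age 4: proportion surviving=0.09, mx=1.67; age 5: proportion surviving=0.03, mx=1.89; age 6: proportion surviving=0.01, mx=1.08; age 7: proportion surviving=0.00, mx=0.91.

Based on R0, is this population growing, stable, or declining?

R0 = Σ lx·mx = 0 + 0.8316 + 0.3531 + 0.472 + 0.1503 + 0.0567 + 0.0108 + 0 = 1.8745
R0 > 1, so the population is growing.

growing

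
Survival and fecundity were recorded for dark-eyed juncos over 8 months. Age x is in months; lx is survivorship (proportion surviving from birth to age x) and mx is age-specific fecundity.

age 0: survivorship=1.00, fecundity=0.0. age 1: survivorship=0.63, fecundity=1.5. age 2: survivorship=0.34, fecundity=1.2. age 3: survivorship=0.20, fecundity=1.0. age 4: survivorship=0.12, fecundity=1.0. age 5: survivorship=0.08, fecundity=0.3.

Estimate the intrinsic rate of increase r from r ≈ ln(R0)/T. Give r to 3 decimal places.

R0 = Σ lx·mx = 0 + 0.945 + 0.408 + 0.2 + 0.12 + 0.024 = 1.697
Σ x·lx·mx = 2.961; T = 2.961/1.697 = 1.74484…
r ≈ ln(R0)/T = ln(1.697)/1.74484… = 0.3031… → 0.303

0.303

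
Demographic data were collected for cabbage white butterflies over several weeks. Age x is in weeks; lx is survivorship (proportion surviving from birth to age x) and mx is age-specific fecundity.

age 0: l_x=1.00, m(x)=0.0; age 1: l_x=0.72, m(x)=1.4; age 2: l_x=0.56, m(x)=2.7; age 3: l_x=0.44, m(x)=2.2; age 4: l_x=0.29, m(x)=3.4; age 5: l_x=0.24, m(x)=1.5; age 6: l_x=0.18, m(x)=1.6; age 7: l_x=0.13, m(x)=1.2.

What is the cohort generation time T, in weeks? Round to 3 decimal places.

2.937

lx·mx: 0, 1.008, 1.512, 0.968, 0.986, 0.36, 0.288, 0.156 → R0 = 5.278
x·lx·mx: 0, 1.008, 3.024, 2.904, 3.944, 1.8, 1.728, 1.092 → Σ = 15.5
T = 15.5 / 5.278 = 2.936718… → 2.937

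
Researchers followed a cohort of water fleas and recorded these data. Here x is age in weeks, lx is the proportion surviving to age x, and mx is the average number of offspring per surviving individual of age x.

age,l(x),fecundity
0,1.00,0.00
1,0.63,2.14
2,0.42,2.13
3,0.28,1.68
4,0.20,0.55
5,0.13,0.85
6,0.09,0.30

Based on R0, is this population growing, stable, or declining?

R0 = Σ lx·mx = 0 + 1.3482 + 0.8946 + 0.4704 + 0.11 + 0.1105 + 0.027 = 2.9607
R0 > 1, so the population is growing.

growing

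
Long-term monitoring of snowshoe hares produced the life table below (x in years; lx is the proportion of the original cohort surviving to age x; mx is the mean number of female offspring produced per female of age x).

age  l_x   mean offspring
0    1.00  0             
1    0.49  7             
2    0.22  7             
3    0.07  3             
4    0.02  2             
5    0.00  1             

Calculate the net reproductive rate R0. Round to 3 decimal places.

lx·mx by age: 0, 3.43, 1.54, 0.21, 0.04, 0
R0 = Σ lx·mx = 5.22 → 5.220

5.220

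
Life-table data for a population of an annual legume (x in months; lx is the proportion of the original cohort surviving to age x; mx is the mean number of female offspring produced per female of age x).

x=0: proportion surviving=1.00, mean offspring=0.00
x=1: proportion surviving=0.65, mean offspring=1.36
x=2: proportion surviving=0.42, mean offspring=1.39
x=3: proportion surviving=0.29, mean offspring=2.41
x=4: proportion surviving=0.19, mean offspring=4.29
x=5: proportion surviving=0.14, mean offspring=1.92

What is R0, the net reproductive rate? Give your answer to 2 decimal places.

lx·mx by age: 0, 0.884, 0.5838, 0.6989, 0.8151, 0.2688
R0 = Σ lx·mx = 3.2506 → 3.25

3.25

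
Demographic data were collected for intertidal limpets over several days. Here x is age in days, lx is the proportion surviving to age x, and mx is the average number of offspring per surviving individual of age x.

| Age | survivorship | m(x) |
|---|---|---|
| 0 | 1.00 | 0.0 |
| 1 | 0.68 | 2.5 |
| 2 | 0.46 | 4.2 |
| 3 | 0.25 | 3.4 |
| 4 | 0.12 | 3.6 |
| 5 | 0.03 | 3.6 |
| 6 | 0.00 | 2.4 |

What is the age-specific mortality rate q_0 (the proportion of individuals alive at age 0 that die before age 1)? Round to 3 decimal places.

0.320

q_0 = (l_0 − l_1) / l_0 = (1 − 0.68) / 1
     = 0.32 / 1 = 0.32 → 0.320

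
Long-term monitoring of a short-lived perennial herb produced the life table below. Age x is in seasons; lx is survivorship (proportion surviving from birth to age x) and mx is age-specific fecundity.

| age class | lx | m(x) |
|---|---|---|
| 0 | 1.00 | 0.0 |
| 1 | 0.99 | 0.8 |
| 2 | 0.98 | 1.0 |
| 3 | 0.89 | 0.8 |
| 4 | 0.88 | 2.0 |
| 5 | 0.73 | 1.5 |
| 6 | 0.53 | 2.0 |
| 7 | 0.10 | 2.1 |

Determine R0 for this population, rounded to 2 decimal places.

lx·mx by age: 0, 0.792, 0.98, 0.712, 1.76, 1.095, 1.06, 0.21
R0 = Σ lx·mx = 6.609 → 6.61

6.61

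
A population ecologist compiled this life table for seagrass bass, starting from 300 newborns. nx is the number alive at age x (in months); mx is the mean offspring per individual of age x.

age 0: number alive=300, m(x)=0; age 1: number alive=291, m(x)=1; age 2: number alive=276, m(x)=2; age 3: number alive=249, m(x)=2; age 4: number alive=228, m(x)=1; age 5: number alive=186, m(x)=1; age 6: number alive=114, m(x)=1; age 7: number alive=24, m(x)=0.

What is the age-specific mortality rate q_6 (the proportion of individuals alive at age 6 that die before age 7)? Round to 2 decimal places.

lx = nx/n0 = nx/300: 1, 0.97, 0.92, 0.83, 0.76, 0.62, 0.38, 0.08
q_6 = (l_6 − l_7) / l_6 = (0.38 − 0.08) / 0.38
     = 0.3 / 0.38 = 0.789474… → 0.79

0.79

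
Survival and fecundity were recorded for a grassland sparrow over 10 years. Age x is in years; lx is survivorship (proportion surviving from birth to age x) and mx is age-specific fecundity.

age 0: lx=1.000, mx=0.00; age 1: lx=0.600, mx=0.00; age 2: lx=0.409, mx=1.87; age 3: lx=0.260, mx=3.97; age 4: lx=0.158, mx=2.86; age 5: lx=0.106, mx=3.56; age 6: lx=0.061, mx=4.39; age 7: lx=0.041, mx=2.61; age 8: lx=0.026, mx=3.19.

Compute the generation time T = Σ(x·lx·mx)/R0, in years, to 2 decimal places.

3.68

lx·mx: 0, 0, 0.76483, 1.0322, 0.45188, 0.37736, 0.26779, 0.10701, 0.08294 → R0 = 3.08401
x·lx·mx: 0, 0, 1.52966, 3.0966, 1.80752, 1.8868, 1.60674, 0.74907, 0.66352 → Σ = 11.33991
T = 11.33991 / 3.08401 = 3.677002… → 3.68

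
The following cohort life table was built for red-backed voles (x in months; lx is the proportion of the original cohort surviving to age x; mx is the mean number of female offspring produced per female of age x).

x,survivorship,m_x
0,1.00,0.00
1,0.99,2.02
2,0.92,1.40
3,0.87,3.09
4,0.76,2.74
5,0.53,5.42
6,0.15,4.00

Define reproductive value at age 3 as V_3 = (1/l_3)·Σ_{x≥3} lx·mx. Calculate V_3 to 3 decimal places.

9.475

lx·mx for x ≥ 3: 2.6883, 2.0824, 2.8726, 0.6 → sum = 8.2433
V_3 = 8.2433 / l_3 = 8.2433 / 0.87 = 9.475057… → 9.475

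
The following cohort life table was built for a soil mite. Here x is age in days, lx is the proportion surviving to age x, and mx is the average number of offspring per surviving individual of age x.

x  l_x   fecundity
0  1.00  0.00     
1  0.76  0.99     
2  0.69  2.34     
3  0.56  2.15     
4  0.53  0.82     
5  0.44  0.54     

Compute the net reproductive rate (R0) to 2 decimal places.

4.24

lx·mx by age: 0, 0.7524, 1.6146, 1.204, 0.4346, 0.2376
R0 = Σ lx·mx = 4.2432 → 4.24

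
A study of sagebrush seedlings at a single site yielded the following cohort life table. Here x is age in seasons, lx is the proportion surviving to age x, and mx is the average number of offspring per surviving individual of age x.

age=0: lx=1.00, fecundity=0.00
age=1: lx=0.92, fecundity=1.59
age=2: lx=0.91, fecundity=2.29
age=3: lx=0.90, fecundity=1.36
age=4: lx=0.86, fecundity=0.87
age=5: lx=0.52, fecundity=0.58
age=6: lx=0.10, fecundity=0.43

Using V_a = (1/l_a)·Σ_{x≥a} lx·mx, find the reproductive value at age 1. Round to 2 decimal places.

lx·mx for x ≥ 1: 1.4628, 2.0839, 1.224, 0.7482, 0.3016, 0.043 → sum = 5.8635
V_1 = 5.8635 / l_1 = 5.8635 / 0.92 = 6.37337… → 6.37

6.37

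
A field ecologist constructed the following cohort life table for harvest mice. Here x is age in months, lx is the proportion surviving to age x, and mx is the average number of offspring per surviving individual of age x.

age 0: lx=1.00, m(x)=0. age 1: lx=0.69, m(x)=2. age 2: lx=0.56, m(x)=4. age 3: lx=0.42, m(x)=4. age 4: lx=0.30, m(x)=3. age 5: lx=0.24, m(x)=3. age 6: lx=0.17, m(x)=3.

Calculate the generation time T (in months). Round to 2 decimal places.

2.85

lx·mx: 0, 1.38, 2.24, 1.68, 0.9, 0.72, 0.51 → R0 = 7.43
x·lx·mx: 0, 1.38, 4.48, 5.04, 3.6, 3.6, 3.06 → Σ = 21.16
T = 21.16 / 7.43 = 2.847914… → 2.85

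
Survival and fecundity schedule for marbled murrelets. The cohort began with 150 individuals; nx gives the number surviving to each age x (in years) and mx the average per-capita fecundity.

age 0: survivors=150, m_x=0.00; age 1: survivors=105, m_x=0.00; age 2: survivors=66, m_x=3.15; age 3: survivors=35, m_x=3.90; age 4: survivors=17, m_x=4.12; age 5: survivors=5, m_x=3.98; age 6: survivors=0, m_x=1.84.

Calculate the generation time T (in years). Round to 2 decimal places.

lx = nx/n0 = nx/150: 1, 0.7, 0.44, 0.23333…, 0.11333…, 0.03333…, 0
lx·mx: 0, 0, 1.386, 0.91…, 0.466933…, 0.132667…, 0 → R0 = 2.8956…
x·lx·mx: 0, 0, 2.772, 2.73…, 1.867733…, 0.663333…, 0 → Σ = 8.033067…
T = 8.033067… / 2.8956… = 2.774232… → 2.77

2.77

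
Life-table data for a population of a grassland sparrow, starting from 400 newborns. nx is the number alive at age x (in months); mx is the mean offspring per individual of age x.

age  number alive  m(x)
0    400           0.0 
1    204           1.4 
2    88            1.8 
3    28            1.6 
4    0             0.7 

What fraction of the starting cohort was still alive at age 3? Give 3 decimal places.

l_3 = n_3/n_0 = 28/400 = 0.07 → 0.070

0.070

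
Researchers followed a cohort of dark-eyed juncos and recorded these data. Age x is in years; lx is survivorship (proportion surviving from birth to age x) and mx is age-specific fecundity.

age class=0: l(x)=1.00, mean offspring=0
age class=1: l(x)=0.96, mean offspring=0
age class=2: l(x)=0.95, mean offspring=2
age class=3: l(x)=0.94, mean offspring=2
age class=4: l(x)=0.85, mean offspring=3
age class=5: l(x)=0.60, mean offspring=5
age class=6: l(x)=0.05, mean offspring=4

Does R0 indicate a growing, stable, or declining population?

R0 = Σ lx·mx = 0 + 0 + 1.9 + 1.88 + 2.55 + 3 + 0.2 = 9.53
R0 > 1, so the population is growing.

growing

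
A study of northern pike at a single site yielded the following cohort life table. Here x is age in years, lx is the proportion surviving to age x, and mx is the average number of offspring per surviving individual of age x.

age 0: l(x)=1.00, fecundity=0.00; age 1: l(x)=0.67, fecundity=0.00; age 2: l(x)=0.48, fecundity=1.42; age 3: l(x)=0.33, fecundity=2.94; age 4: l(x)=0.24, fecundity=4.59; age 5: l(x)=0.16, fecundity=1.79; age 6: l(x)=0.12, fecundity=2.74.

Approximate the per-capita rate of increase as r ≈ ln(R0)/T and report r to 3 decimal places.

0.339

R0 = Σ lx·mx = 0 + 0 + 0.6816 + 0.9702 + 1.1016 + 0.2864 + 0.3288 = 3.3686
Σ x·lx·mx = 12.085; T = 12.085/3.3686 = 3.58754…
r ≈ ln(R0)/T = ln(3.3686)/3.58754… = 0.33853… → 0.339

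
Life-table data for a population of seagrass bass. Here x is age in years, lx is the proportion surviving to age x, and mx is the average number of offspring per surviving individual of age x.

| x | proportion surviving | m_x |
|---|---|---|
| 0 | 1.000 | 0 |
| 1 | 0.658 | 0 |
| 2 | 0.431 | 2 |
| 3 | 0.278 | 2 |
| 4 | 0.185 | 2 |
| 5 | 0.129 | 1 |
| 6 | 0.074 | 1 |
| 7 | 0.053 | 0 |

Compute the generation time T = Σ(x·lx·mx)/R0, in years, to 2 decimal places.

2.99

lx·mx: 0, 0, 0.862, 0.556, 0.37, 0.129, 0.074, 0 → R0 = 1.991
x·lx·mx: 0, 0, 1.724, 1.668, 1.48, 0.645, 0.444, 0 → Σ = 5.961
T = 5.961 / 1.991 = 2.993973… → 2.99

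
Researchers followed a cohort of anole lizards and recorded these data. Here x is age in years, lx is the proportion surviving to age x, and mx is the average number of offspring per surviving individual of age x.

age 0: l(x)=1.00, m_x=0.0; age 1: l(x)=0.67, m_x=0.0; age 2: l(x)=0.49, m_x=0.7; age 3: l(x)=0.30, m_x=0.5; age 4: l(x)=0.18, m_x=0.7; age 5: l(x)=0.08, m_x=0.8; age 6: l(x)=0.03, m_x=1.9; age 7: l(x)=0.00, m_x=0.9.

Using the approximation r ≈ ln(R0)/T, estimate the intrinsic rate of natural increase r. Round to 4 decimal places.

-0.0968

R0 = Σ lx·mx = 0 + 0 + 0.343 + 0.15 + 0.126 + 0.064 + 0.057 + 0 = 0.74
Σ x·lx·mx = 2.302; T = 2.302/0.74 = 3.11081…
r ≈ ln(R0)/T = ln(0.74)/3.11081… = -0.096793… → -0.0968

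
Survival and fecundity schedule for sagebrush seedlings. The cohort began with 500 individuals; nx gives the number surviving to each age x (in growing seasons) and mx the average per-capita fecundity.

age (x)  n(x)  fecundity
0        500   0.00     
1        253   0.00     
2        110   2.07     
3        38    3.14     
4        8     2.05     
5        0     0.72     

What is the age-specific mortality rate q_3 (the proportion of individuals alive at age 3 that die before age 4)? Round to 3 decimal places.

lx = nx/n0 = nx/500: 1, 0.506, 0.22, 0.076, 0.016, 0
q_3 = (l_3 − l_4) / l_3 = (0.076 − 0.016) / 0.076
     = 0.06 / 0.076 = 0.789474… → 0.789

0.789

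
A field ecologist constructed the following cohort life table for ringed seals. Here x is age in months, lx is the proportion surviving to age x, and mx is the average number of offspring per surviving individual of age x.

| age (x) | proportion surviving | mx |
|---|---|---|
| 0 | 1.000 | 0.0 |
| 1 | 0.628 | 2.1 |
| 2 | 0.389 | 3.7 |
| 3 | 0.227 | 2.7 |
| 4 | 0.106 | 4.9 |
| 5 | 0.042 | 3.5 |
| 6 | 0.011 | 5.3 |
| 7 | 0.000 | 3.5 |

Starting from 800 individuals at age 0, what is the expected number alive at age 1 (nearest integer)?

Expected survivors = N0 · l_1 = 800 × 0.628 = 502.4 → 502

502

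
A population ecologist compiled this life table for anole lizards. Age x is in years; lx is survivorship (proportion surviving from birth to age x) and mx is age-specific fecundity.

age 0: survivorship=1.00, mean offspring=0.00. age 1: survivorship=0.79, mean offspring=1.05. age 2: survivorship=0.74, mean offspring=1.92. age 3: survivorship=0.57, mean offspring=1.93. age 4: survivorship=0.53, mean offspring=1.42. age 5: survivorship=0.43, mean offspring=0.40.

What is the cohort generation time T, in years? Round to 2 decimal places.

lx·mx: 0, 0.8295, 1.4208, 1.1001, 0.7526, 0.172 → R0 = 4.275
x·lx·mx: 0, 0.8295, 2.8416, 3.3003, 3.0104, 0.86 → Σ = 10.8418
T = 10.8418 / 4.275 = 2.536094… → 2.54

2.54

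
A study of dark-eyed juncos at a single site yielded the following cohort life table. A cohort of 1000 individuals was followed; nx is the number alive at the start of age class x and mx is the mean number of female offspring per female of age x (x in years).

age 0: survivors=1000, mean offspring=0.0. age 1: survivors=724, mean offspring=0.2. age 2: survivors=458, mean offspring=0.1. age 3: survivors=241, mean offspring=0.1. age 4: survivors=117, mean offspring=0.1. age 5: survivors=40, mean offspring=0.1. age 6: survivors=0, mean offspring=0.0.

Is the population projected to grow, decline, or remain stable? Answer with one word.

declining

lx = nx/n0 = nx/1000: 1, 0.724, 0.458, 0.241, 0.117, 0.04, 0
R0 = Σ lx·mx = 0 + 0.1448 + 0.0458 + 0.0241 + 0.0117 + 0.004 + 0 = 0.2304
R0 < 1, so the population is declining.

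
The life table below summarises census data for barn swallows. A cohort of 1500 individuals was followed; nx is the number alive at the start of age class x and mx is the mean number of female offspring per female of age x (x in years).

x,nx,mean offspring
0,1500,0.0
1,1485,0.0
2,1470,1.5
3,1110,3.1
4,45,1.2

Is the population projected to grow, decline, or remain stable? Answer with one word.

growing

lx = nx/n0 = nx/1500: 1, 0.99, 0.98, 0.74, 0.03
R0 = Σ lx·mx = 0 + 0 + 1.47 + 2.294 + 0.036 = 3.8
R0 > 1, so the population is growing.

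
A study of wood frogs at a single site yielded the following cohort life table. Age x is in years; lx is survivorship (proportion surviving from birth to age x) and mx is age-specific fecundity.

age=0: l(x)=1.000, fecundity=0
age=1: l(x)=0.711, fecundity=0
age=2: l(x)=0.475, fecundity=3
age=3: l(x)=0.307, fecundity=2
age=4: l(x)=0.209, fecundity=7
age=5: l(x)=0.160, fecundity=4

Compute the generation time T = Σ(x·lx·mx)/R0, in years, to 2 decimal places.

3.32

lx·mx: 0, 0, 1.425, 0.614, 1.463, 0.64 → R0 = 4.142
x·lx·mx: 0, 0, 2.85, 1.842, 5.852, 3.2 → Σ = 13.744
T = 13.744 / 4.142 = 3.318204… → 3.32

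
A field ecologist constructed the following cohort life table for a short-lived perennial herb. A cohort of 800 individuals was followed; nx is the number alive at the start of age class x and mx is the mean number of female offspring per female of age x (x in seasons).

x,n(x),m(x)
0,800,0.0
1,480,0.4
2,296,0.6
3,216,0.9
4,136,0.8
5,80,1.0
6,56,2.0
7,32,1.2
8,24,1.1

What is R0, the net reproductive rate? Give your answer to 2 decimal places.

1.16

lx = nx/n0 = nx/800: 1, 0.6, 0.37, 0.27, 0.17, 0.1, 0.07, 0.04, 0.03
lx·mx by age: 0, 0.24, 0.222, 0.243, 0.136, 0.1, 0.14, 0.048, 0.033
R0 = Σ lx·mx = 1.162 → 1.16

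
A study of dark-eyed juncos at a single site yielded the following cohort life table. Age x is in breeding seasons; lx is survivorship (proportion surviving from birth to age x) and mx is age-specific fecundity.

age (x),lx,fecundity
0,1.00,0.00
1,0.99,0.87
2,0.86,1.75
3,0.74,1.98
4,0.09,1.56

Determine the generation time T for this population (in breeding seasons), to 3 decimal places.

2.223

lx·mx: 0, 0.8613, 1.505, 1.4652, 0.1404 → R0 = 3.9719
x·lx·mx: 0, 0.8613, 3.01, 4.3956, 0.5616 → Σ = 8.8285
T = 8.8285 / 3.9719 = 2.22274… → 2.223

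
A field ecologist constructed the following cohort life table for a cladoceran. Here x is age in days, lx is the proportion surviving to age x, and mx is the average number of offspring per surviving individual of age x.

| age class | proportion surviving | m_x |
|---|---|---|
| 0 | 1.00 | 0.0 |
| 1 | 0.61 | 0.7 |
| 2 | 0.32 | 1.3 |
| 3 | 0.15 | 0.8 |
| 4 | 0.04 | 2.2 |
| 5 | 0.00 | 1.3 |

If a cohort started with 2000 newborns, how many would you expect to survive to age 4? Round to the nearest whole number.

Expected survivors = N0 · l_4 = 2000 × 0.04 = 80 → 80

80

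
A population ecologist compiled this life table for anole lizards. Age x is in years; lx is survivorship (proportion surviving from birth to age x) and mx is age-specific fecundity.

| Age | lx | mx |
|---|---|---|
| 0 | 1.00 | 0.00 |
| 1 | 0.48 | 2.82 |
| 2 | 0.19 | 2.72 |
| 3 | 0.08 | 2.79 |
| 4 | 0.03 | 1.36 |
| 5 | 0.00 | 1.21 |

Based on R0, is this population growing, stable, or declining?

R0 = Σ lx·mx = 0 + 1.3536 + 0.5168 + 0.2232 + 0.0408 + 0 = 2.1344
R0 > 1, so the population is growing.

growing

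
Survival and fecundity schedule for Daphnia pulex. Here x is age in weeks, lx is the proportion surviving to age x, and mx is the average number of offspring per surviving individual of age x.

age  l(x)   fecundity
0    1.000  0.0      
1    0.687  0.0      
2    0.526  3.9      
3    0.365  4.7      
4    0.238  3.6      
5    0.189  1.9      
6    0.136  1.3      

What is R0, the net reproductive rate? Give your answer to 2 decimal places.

5.16

lx·mx by age: 0, 0, 2.0514, 1.7155, 0.8568, 0.3591, 0.1768
R0 = Σ lx·mx = 5.1596 → 5.16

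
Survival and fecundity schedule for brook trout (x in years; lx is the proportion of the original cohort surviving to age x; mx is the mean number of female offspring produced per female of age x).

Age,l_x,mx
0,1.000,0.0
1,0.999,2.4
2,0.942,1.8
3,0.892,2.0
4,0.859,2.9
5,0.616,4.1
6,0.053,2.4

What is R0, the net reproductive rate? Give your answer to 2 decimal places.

lx·mx by age: 0, 2.3976, 1.6956, 1.784, 2.4911, 2.5256, 0.1272
R0 = Σ lx·mx = 11.0211 → 11.02

11.02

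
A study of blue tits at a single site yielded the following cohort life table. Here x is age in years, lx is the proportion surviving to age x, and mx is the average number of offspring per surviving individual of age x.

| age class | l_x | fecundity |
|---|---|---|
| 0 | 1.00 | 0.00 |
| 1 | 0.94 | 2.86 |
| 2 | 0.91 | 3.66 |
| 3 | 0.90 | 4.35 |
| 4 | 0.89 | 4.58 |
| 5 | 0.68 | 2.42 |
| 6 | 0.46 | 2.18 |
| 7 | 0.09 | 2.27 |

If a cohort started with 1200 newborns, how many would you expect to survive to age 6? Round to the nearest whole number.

Expected survivors = N0 · l_6 = 1200 × 0.46 = 552 → 552

552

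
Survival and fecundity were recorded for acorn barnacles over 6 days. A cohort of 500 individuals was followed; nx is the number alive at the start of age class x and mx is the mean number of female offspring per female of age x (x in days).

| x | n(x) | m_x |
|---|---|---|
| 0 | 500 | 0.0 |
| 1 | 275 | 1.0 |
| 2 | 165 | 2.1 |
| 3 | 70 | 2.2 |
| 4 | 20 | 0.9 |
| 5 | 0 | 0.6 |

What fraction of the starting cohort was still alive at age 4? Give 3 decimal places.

l_4 = n_4/n_0 = 20/500 = 0.04 → 0.040

0.040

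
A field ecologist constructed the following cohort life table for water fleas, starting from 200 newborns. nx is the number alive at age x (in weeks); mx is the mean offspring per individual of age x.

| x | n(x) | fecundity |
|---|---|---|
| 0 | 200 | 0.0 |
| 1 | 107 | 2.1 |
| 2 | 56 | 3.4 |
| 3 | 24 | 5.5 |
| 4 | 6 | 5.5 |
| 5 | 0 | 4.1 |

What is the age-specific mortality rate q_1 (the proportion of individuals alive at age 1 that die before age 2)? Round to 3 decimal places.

0.477

lx = nx/n0 = nx/200: 1, 0.535, 0.28, 0.12, 0.03, 0
q_1 = (l_1 − l_2) / l_1 = (0.535 − 0.28) / 0.535
     = 0.255 / 0.535 = 0.476636… → 0.477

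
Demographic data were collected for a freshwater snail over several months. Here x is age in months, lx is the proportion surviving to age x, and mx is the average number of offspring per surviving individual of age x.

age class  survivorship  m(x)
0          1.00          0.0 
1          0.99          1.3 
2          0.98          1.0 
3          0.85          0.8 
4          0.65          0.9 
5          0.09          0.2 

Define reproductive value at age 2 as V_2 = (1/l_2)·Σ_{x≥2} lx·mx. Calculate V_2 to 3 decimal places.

2.309

lx·mx for x ≥ 2: 0.98, 0.68, 0.585, 0.018 → sum = 2.263
V_2 = 2.263 / l_2 = 2.263 / 0.98 = 2.309184… → 2.309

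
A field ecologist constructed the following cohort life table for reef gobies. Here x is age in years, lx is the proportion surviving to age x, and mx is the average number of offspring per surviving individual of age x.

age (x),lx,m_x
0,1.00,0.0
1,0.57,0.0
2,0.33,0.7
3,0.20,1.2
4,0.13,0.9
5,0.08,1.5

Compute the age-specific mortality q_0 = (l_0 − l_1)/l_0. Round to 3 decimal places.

q_0 = (l_0 − l_1) / l_0 = (1 − 0.57) / 1
     = 0.43 / 1 = 0.43 → 0.430

0.430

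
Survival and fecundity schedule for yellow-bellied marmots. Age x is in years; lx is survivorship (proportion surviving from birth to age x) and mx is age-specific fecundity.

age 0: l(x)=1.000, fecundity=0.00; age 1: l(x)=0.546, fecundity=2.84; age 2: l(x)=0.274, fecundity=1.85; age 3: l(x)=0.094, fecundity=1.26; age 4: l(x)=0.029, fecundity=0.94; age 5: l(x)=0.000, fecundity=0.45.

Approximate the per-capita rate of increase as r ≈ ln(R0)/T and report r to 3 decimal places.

0.575

R0 = Σ lx·mx = 0 + 1.55064 + 0.5069 + 0.11844 + 0.02726 + 0 = 2.20324
Σ x·lx·mx = 3.0288; T = 3.0288/2.20324 = 1.3747…
r ≈ ln(R0)/T = ln(2.20324)/1.3747… = 0.57462… → 0.575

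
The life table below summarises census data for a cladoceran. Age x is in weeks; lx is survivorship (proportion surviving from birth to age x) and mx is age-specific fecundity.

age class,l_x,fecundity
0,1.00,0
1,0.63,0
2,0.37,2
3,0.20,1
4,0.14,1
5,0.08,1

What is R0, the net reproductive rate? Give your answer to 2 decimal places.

lx·mx by age: 0, 0, 0.74, 0.2, 0.14, 0.08
R0 = Σ lx·mx = 1.16 → 1.16

1.16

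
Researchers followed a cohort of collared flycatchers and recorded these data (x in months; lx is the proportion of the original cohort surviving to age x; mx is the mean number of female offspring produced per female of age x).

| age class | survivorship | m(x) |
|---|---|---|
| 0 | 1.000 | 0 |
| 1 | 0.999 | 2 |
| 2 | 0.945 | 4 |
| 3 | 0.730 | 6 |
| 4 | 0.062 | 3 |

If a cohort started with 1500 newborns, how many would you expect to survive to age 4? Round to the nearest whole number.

93

Expected survivors = N0 · l_4 = 1500 × 0.062 = 93 → 93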